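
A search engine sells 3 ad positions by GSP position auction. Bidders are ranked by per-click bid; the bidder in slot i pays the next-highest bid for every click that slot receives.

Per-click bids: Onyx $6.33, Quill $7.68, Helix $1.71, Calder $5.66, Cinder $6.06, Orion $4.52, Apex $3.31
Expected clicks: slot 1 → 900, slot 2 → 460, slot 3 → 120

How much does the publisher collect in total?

Total revenue: $9163.80

Per-click bids in order: $7.68 (Quill) > $6.33 (Onyx) > $6.06 (Cinder) > $5.66 (Calder) > …
Slot 1: Quill pays $6.33 × 900 = $5697.00
Slot 2: Onyx pays $6.06 × 460 = $2787.60
Slot 3: Cinder pays $5.66 × 120 = $679.20
Total = $9163.80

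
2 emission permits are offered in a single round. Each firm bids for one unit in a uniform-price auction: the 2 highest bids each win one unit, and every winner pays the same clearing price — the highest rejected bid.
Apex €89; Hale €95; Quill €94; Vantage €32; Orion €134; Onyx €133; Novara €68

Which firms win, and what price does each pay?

Orion, Onyx; each pays €95

Sorting: 134 (Orion), 133 (Onyx), 95 (Hale), 94 (Quill), …
Top 2: Orion, Onyx.
First losing bid is Hale's €95, which sets the uniform price.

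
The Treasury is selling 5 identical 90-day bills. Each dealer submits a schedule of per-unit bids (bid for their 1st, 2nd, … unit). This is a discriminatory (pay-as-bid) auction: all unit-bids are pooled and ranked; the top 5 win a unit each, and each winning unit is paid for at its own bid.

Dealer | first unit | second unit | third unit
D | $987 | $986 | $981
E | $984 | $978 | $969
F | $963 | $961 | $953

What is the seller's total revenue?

Total revenue: $4,916

Merging the schedules and taking the best 5: 987 (D-1), 986 (D-2), 984 (E-1), 981 (D-3), 978 (E-2)
Next rejected bid: $969 (not a price — pay-as-bid).
Each winning unit pays its own bid.
Revenue = 987 + 986 + 984 + 981 + 978 = $4,916.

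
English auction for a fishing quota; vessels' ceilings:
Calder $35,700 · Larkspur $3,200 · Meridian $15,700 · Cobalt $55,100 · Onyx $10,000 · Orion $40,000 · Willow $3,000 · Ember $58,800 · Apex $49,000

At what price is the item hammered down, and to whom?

Open ascending-bid auction: the price rises until one bidder remains; the winner pays the price at which the last rival dropped out.
Limits in order: 58,800 (Ember) > 55,100 (Cobalt) > 49,000 (Apex) > 40,000 (Orion) > 35,700 (Calder) > 15,700 (Meridian) > …
Once the price passes $55,100, only Ember is left; the hammer falls at Cobalt's limit of $55,100.

Ember wins at $55,100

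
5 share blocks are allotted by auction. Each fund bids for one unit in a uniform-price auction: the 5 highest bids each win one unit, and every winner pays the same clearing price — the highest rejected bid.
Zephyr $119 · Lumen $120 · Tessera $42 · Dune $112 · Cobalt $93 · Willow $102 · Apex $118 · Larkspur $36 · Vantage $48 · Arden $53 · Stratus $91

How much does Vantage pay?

Vantage pays $0

Bids ranked high→low: 120 (Lumen), 119 (Zephyr), 118 (Apex), 112 (Dune), 102 (Willow), 93 (Cobalt), 91 (Stratus), …
The 5 highest are Lumen, Zephyr, Apex, Dune, Willow.
Clearing price = highest rejected bid = $93.
Vantage does not win → pays $0.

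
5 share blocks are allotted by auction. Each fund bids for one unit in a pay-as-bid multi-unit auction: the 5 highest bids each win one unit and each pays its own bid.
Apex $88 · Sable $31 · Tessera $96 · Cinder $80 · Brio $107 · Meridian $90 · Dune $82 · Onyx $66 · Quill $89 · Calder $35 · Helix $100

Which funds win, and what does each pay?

Ordering the bids: 107 (Brio), 100 (Helix), 96 (Tessera), 90 (Meridian), 89 (Quill), 88 (Apex), 82 (Dune), …
Top 5: Brio, Helix, Tessera, Meridian, Quill.
Each winner pays its own bid: Brio $107, Helix $100, Tessera $96, Meridian $90, Quill $89.

Brio $107, Helix $100, Tessera $96, Meridian $90, Quill $89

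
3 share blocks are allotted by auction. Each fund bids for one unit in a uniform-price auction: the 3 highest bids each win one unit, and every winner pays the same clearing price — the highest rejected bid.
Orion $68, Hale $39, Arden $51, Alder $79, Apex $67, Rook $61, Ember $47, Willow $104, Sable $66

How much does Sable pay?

Sorting: 104 (Willow), 79 (Alder), 68 (Orion), 67 (Apex), 66 (Sable), …
Winners (3 units): Willow, Alder, Orion.
First losing bid is Apex's $67, which sets the uniform price.
Sable does not win → pays $0.

Sable pays $0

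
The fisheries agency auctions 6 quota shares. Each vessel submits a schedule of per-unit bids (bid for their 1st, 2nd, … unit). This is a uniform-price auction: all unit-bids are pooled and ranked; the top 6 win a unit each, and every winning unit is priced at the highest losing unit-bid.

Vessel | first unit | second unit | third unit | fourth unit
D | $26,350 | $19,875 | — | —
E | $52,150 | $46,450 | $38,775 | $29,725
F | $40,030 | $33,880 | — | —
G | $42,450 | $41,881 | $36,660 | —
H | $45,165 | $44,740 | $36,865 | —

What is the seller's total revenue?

Merging the schedules and taking the best 6: 52,150 (E-1), 46,450 (E-2), 45,165 (H-1), 44,740 (H-2), 42,450 (G-1), 41,881 (G-2)
The (k+1)-th unit-bid is $40,030.
Allocation: E 2, G 2, H 2. Every unit priced at $40,030.
Revenue = 6 × 40,030 = $240,180.

Total revenue: $240,180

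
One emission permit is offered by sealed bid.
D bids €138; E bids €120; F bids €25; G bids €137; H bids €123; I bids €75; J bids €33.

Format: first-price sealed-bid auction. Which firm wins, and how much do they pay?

D pays €138

Rule: the highest bidder wins and pays their own bid.
Bids in order: 138 (D) > 137 (G) > 123 (H) > 120 (E) > 75 (I) > 33 (J) > …
D has the highest bid and pays exactly that: €138.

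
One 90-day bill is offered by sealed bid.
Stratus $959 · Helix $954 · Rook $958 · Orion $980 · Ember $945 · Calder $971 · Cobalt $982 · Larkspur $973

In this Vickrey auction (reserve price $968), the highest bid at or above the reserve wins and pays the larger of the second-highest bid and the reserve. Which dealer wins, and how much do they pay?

Vickrey auction (reserve price $968): the highest bid at or above the reserve wins and pays the larger of the second-highest bid and the reserve.
Sorting bids: 982 (Cobalt) > 980 (Orion) > 973 (Larkspur) > 971 (Calder) > 959 (Stratus) > 958 (Rook) > …
Highest eligible bid: Cobalt at $982.
max(second-highest $980, reserve $968) = $980; the reserve does not bind.

Cobalt pays $980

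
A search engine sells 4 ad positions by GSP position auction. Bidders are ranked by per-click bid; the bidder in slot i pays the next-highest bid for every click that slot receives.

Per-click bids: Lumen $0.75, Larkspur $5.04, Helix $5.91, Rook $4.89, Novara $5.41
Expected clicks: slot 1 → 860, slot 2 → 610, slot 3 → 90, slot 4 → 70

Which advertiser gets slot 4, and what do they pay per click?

Rook; $0.75 per click

Per-click bids in order: $5.91 (Helix) > $5.41 (Novara) > $5.04 (Larkspur) > $4.89 (Rook) > $0.75 (Lumen)
Slot 4 goes to the fourth-ranked bidder, Rook, who pays the next bid down: $0.75/click.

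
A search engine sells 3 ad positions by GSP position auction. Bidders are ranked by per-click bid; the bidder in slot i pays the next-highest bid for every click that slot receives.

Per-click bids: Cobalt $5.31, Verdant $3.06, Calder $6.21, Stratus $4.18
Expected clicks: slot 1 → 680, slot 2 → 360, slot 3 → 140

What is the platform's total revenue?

Total revenue: $5544.00

Ranked by bid: $6.21 (Calder) > $5.31 (Cobalt) > $4.18 (Stratus) > $3.06 (Verdant)
Slot 1: Calder pays $5.31 × 680 = $3610.80
Slot 2: Cobalt pays $4.18 × 360 = $1504.80
Slot 3: Stratus pays $3.06 × 140 = $428.40
Total = $5544.00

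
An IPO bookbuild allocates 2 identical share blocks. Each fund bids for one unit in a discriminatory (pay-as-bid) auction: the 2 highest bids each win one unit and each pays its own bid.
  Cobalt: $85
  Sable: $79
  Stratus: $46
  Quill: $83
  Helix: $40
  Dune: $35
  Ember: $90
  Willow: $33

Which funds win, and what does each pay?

Bids ranked high→low: 90 (Ember), 85 (Cobalt), 83 (Quill), 79 (Sable), …
The 2 highest are Ember, Cobalt.
Each winner pays its own bid: Ember $90, Cobalt $85.

Ember $90, Cobalt $85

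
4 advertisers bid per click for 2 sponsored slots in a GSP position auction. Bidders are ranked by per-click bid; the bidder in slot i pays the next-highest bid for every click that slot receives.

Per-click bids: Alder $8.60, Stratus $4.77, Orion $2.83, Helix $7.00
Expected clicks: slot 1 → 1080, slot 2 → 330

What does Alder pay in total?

Alder pays $7560.00

Ranked by bid: $8.60 (Alder) > $7.00 (Helix) > $4.77 (Stratus) > …
Alder holds slot 1 → pays next bid $7.00 × 1080 clicks = $7560.00.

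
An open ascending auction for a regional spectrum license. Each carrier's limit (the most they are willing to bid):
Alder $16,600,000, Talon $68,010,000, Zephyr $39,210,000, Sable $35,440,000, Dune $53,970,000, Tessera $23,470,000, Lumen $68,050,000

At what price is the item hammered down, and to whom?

Sorting limits: 68,050,000 (Lumen) > 68,010,000 (Talon) > 53,970,000 (Dune) > 39,210,000 (Zephyr) > 35,440,000 (Sable) > 23,470,000 (Tessera) > …
Talon is the last rival to drop out, at $68,010,000; Lumen remains and wins at that price.

Lumen wins at $68,010,000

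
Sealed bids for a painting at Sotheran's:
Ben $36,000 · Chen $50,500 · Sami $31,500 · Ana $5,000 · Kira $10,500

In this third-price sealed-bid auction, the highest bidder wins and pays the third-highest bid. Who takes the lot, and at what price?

Chen pays $31,500

Sorting bids: 50,500 (Chen) > 36,000 (Ben) > 31,500 (Sami) > 10,500 (Kira) > 5,000 (Ana)
Chen wins; payment is bid #3 in the ranking = $31,500.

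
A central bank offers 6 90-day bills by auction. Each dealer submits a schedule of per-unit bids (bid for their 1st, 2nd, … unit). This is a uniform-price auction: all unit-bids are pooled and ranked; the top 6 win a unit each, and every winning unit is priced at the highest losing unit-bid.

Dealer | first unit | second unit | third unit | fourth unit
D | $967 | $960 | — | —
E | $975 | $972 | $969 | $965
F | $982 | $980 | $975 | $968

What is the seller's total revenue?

Total revenue: $5,808

All unit-bids, highest first — top 6: 982 (F-1), 980 (F-2), 975 (E-1), 975 (F-3), 972 (E-2), 969 (E-3)
Highest rejected unit-bid = $968.
Allocation: E 3, F 3. Every unit priced at $968.
Revenue = 6 × 968 = $5,808.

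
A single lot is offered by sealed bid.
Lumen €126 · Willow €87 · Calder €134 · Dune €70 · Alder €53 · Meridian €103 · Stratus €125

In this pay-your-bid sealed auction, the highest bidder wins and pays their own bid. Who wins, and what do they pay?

Calder pays €134

Sorting bids: 134 (Calder) > 126 (Lumen) > 125 (Stratus) > 103 (Meridian) > 87 (Willow) > 70 (Dune) > …
First-price: Calder pays what they bid, €134.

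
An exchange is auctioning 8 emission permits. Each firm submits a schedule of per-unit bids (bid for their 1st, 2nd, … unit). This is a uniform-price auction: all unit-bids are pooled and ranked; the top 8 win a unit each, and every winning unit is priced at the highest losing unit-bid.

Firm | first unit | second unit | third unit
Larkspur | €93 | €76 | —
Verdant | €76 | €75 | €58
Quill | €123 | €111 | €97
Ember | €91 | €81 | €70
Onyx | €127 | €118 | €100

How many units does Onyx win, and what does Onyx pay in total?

All unit-bids, highest first — top 8: 127 (Onyx-1), 123 (Quill-1), 118 (Onyx-2), 111 (Quill-2), 100 (Onyx-3), 97 (Quill-3), 93 (Larkspur-1), 91 (Ember-1)
Highest rejected unit-bid = €81.
Onyx wins 3 unit(s) at €81 each.

Onyx: 3 units, pays €243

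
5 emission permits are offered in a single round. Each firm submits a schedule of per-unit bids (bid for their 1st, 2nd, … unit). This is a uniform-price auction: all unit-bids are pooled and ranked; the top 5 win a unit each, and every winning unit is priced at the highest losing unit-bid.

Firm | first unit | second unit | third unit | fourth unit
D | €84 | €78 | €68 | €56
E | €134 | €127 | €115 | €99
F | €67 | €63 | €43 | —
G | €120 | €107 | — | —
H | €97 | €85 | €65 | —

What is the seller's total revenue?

Total revenue: €495

Pooled unit-bids ranked (top 5): 134 (E-1), 127 (E-2), 120 (G-1), 115 (E-3), 107 (G-2)
Highest rejected unit-bid = €99.
Allocation: E 3, G 2. Every unit priced at €99.
Revenue = 5 × 99 = €495.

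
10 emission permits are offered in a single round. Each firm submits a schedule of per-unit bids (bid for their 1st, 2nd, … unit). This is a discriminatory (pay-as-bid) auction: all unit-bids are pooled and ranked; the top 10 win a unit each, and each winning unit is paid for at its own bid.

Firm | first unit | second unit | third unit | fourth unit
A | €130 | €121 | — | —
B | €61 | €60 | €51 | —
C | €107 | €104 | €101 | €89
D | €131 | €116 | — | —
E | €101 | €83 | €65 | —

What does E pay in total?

Pooled unit-bids ranked (top 10): 131 (D-1), 130 (A-1), 121 (A-2), 116 (D-2), 107 (C-1), 104 (C-2), 101 (C-3), 101 (E-1), 89 (C-4), 83 (E-2)
Next rejected bid: €65 (not a price — pay-as-bid).
E's winning unit-bids: 101 + 83 = €184.

E pays €184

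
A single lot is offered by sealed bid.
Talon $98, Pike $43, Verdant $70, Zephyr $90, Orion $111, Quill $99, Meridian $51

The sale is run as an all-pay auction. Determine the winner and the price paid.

All-pay auction: the highest bidder wins the item, but every bidder pays their own bid.
Bids ranked: 111 (Orion) > 99 (Quill) > 98 (Talon) > 90 (Zephyr) > 70 (Verdant) > 51 (Meridian) > …
Orion is highest and takes the item; every bidder forfeits their bid.

Orion pays $111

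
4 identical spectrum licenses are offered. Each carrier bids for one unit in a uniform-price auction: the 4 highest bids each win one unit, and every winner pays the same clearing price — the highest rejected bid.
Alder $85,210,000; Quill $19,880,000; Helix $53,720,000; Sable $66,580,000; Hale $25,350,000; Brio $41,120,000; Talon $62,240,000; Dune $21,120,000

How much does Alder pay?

Alder pays $41,120,000

Ordering the bids: 85,210,000 (Alder), 66,580,000 (Sable), 62,240,000 (Talon), 53,720,000 (Helix), 41,120,000 (Brio), 25,350,000 (Hale), …
Winners (4 units): Alder, Sable, Talon, Helix.
Clearing price = highest rejected bid = $41,120,000.
Alder wins → pays $41,120,000.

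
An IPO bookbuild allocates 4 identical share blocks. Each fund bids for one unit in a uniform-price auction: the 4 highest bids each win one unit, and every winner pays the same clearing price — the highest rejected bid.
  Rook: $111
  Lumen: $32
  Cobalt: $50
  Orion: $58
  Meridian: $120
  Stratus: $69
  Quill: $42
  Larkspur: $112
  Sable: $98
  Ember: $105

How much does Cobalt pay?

Ordering the bids: 120 (Meridian), 112 (Larkspur), 111 (Rook), 105 (Ember), 98 (Sable), 69 (Stratus), …
The 4 highest are Meridian, Larkspur, Rook, Ember.
Highest unsuccessful bid: $98 → clearing price.
Cobalt does not win → pays $0.

Cobalt pays $0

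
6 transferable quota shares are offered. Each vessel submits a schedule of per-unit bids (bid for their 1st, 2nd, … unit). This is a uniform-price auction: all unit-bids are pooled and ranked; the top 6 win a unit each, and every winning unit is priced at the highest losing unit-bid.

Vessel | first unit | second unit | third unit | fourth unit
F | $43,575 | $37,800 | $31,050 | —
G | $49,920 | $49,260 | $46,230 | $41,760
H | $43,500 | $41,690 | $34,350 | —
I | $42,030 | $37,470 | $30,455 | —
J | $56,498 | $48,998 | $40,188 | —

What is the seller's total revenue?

Total revenue: $261,000

Pooled unit-bids ranked (top 6): 56,498 (J-1), 49,920 (G-1), 49,260 (G-2), 48,998 (J-2), 46,230 (G-3), 43,575 (F-1)
First bid not allocated: $43,500.
Allocation: F 1, G 3, J 2. Every unit priced at $43,500.
Revenue = 6 × 43,500 = $261,000.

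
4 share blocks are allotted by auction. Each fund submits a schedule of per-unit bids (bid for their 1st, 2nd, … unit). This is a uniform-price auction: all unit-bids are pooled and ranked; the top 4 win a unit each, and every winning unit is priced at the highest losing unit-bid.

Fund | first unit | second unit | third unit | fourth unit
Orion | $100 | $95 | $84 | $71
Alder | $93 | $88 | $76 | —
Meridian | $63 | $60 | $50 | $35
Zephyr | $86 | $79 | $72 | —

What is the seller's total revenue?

All unit-bids, highest first — top 4: 100 (Orion-1), 95 (Orion-2), 93 (Alder-1), 88 (Alder-2)
Highest rejected unit-bid = $86.
Allocation: Alder 2, Orion 2. Every unit priced at $86.
Revenue = 4 × 86 = $344.

Total revenue: $344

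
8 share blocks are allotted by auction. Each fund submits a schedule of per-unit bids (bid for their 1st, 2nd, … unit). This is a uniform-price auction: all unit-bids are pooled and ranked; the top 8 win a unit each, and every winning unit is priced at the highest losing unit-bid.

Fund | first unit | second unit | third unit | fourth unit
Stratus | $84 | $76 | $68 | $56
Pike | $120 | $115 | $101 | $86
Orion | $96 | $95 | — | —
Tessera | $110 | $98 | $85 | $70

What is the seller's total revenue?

Total revenue: $680

Pooled unit-bids ranked (top 8): 120 (Pike-1), 115 (Pike-2), 110 (Tessera-1), 101 (Pike-3), 98 (Tessera-2), 96 (Orion-1), 95 (Orion-2), 86 (Pike-4)
First bid not allocated: $85.
Allocation: Orion 2, Pike 4, Tessera 2. Every unit priced at $85.
Revenue = 8 × 85 = $680.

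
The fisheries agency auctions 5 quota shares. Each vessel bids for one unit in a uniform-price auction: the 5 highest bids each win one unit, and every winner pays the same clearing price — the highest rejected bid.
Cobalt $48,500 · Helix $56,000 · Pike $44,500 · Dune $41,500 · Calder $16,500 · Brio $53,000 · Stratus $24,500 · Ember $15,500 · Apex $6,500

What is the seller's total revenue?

Ordering the bids: 56,000 (Helix), 53,000 (Brio), 48,500 (Cobalt), 44,500 (Pike), 41,500 (Dune), 24,500 (Stratus), 16,500 (Calder), …
The 5 highest are Helix, Brio, Cobalt, Pike, Dune.
Clearing price = highest rejected bid = $24,500.
Total revenue = 5 × $24,500 = $122,500.

Total revenue: $122,500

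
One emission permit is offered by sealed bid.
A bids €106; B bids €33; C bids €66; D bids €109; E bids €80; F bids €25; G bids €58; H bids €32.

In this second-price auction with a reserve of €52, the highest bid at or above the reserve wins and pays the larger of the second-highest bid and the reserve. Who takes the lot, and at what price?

D pays €106

Sorting bids: 109 (D) > 106 (A) > 80 (E) > 66 (C) > 58 (G) > 33 (B) > …
Highest eligible bid: D at €109.
max(second-highest €106, reserve €52) = €106; the reserve does not bind.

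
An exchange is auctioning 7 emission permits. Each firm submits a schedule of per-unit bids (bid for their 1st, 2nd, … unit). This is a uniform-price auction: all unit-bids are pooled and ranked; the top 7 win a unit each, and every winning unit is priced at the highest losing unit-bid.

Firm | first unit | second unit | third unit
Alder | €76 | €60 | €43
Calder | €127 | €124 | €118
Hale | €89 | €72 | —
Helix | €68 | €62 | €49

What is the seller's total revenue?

Total revenue: €434

All unit-bids, highest first — top 7: 127 (Calder-1), 124 (Calder-2), 118 (Calder-3), 89 (Hale-1), 76 (Alder-1), 72 (Hale-2), 68 (Helix-1)
Highest rejected unit-bid = €62.
Allocation: Alder 1, Calder 3, Hale 2, Helix 1. Every unit priced at €62.
Revenue = 7 × 62 = €434.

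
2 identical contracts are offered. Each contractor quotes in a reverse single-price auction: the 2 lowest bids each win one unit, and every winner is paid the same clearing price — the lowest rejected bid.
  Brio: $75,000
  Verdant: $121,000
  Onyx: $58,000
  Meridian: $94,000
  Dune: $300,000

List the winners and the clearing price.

Onyx, Brio; each is paid $94,000

Sorting: 58,000 (Onyx), 75,000 (Brio), 94,000 (Meridian), 121,000 (Verdant), …
Winners (2 units): Onyx, Brio.
Lowest unsuccessful bid: $94,000 → clearing price.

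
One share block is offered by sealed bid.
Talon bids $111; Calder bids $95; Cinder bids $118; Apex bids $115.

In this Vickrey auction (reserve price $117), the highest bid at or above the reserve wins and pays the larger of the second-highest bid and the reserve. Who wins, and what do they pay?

Bids in order: 118 (Cinder) > 115 (Apex) > 111 (Talon) > 95 (Calder)
Cinder has the top bid at or above the reserve ($118).
Second-highest bid $115 is below the reserve $117, so the reserve binds → payment $117.

Cinder pays $117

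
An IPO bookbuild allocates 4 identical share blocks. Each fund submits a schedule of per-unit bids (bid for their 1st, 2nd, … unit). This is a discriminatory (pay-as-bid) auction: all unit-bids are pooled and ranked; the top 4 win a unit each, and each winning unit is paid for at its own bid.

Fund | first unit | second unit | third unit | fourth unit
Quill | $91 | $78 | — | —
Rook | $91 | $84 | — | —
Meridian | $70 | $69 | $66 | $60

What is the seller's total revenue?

Merging the schedules and taking the best 4: 91 (Quill-1), 91 (Rook-1), 84 (Rook-2), 78 (Quill-2)
Next rejected bid: $70 (not a price — pay-as-bid).
Each winning unit pays its own bid.
Revenue = 91 + 91 + 84 + 78 = $344.

Total revenue: $344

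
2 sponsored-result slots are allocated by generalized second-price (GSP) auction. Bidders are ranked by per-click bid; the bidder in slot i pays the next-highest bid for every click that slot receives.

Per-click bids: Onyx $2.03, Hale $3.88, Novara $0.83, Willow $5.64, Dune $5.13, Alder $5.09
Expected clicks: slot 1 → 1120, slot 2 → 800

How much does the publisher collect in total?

Ranked by bid: $5.64 (Willow) > $5.13 (Dune) > $5.09 (Alder) > …
Slot 1: Willow pays $5.13 × 1120 = $5745.60
Slot 2: Dune pays $5.09 × 800 = $4072.00
Total = $9817.60

Total revenue: $9817.60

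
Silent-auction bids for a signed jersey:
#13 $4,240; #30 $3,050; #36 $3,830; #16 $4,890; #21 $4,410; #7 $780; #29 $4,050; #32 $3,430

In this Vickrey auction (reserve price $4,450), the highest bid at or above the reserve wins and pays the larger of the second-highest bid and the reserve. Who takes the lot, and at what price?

Sorting bids: 4,890 (#16) > 4,410 (#21) > 4,240 (#13) > 4,050 (#29) > 3,830 (#36) > 3,430 (#32) > …
#16 has the top bid at or above the reserve ($4,890).
Second-highest bid $4,410 is below the reserve $4,450, so the reserve binds → payment $4,450.

#16 pays $4,450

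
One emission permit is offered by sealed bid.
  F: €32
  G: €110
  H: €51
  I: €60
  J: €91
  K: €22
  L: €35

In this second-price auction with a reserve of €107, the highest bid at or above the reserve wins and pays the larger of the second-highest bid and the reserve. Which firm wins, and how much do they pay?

G pays €107

Bids ranked: 110 (G) > 91 (J) > 60 (I) > 51 (H) > 35 (L) > 32 (F) > …
Highest eligible bid: G at €110.
max(second-highest €91, reserve €107) = €107.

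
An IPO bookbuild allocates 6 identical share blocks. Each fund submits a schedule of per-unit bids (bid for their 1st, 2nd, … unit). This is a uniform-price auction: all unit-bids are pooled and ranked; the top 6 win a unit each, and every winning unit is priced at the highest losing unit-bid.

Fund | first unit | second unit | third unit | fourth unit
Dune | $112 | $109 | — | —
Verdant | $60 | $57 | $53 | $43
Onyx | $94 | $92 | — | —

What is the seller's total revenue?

Pooled unit-bids ranked (top 6): 112 (Dune-1), 109 (Dune-2), 94 (Onyx-1), 92 (Onyx-2), 60 (Verdant-1), 57 (Verdant-2)
Highest rejected unit-bid = $53.
Allocation: Dune 2, Onyx 2, Verdant 2. Every unit priced at $53.
Revenue = 6 × 53 = $318.

Total revenue: $318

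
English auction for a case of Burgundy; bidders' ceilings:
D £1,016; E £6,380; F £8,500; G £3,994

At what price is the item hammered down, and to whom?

F wins at £6,380

Limits in order: 8,500 (F) > 6,380 (E) > 3,994 (G) > 1,016 (D)
E is the last rival to drop out, at £6,380; F remains and wins at that price.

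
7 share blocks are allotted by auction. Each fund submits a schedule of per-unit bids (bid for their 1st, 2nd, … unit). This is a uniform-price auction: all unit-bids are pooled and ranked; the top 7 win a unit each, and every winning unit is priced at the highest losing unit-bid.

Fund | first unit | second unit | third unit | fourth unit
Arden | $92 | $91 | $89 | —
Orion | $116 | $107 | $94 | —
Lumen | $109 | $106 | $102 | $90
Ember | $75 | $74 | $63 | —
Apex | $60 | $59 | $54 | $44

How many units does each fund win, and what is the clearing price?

Arden 1, Lumen 3, Orion 3; clearing price $91

All unit-bids, highest first — top 7: 116 (Orion-1), 109 (Lumen-1), 107 (Orion-2), 106 (Lumen-2), 102 (Lumen-3), 94 (Orion-3), 92 (Arden-1)
The (k+1)-th unit-bid is $91.
Allocation: Arden 1, Lumen 3, Orion 3.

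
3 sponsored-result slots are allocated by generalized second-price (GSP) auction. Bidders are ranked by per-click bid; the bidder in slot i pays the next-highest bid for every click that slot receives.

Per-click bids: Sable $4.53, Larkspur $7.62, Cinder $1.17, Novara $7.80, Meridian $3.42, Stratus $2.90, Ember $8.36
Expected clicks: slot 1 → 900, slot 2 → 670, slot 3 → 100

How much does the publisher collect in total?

Total revenue: $12578.40

Ranked by bid: $8.36 (Ember) > $7.80 (Novara) > $7.62 (Larkspur) > $4.53 (Sable) > …
Slot 1: Ember pays $7.80 × 900 = $7020.00
Slot 2: Novara pays $7.62 × 670 = $5105.40
Slot 3: Larkspur pays $4.53 × 100 = $453.00
Total = $12578.40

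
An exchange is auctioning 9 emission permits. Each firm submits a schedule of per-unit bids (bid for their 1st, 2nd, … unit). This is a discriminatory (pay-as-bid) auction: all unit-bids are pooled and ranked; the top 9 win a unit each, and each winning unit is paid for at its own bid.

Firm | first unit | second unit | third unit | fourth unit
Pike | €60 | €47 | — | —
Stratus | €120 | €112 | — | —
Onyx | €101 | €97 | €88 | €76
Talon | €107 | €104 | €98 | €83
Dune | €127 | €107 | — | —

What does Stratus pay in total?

Stratus pays €232

Merging the schedules and taking the best 9: 127 (Dune-1), 120 (Stratus-1), 112 (Stratus-2), 107 (Talon-1), 107 (Dune-2), 104 (Talon-2), 101 (Onyx-1), 98 (Talon-3), 97 (Onyx-2)
Next rejected bid: €88 (not a price — pay-as-bid).
Stratus's winning unit-bids: 120 + 112 = €232.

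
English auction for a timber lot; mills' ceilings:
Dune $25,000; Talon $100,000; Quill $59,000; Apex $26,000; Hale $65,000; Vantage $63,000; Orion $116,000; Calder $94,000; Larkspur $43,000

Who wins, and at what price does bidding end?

Orion wins at $100,000

Sorting limits: 116,000 (Orion) > 100,000 (Talon) > 94,000 (Calder) > 65,000 (Hale) > 63,000 (Vantage) > 59,000 (Quill) > …
Talon is the last rival to drop out, at $100,000; Orion remains and wins at that price.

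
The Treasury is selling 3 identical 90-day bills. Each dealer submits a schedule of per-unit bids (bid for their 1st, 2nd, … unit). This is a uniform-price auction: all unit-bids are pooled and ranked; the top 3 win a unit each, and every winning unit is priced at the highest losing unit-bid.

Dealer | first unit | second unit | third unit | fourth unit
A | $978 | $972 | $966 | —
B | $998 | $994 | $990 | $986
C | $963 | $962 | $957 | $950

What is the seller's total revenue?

Merging the schedules and taking the best 3: 998 (B-1), 994 (B-2), 990 (B-3)
Highest rejected unit-bid = $986.
Allocation: B 3. Every unit priced at $986.
Revenue = 3 × 986 = $2,958.

Total revenue: $2,958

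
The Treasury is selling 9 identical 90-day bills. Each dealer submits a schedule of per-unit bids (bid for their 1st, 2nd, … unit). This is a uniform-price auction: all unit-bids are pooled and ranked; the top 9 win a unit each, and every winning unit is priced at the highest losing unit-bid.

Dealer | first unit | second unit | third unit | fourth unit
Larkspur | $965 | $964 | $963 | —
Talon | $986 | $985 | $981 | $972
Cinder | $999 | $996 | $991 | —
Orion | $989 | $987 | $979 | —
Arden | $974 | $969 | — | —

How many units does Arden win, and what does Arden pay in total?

Arden: 0 units, pays $0

Merging the schedules and taking the best 9: 999 (Cinder-1), 996 (Cinder-2), 991 (Cinder-3), 989 (Orion-1), 987 (Orion-2), 986 (Talon-1), 985 (Talon-2), 981 (Talon-3), 979 (Orion-3)
Highest rejected unit-bid = $974.
Arden wins 0 unit(s) at $974 each.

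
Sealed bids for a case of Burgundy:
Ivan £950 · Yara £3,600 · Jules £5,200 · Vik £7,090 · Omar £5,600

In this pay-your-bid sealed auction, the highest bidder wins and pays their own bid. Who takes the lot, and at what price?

Rule: the highest bidder wins and pays their own bid.
Sorting bids: 7,090 (Vik) > 5,600 (Omar) > 5,200 (Jules) > 3,600 (Yara) > 950 (Ivan)
Vik is highest → pays own bid, £7,090.

Vik pays £7,090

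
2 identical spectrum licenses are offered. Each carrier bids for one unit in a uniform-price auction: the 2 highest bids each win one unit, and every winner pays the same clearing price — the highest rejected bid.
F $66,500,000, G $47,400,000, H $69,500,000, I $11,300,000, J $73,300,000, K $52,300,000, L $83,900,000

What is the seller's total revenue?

Bids ranked high→low: 83,900,000 (L), 73,300,000 (J), 69,500,000 (H), 66,500,000 (F), …
Winners (2 units): L, J.
Highest unsuccessful bid: $69,500,000 → clearing price.
Total revenue = 2 × $69,500,000 = $139,000,000.

Total revenue: $139,000,000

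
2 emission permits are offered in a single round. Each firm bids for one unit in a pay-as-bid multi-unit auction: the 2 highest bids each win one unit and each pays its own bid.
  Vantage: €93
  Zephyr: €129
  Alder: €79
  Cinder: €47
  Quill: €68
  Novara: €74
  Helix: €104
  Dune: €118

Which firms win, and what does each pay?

Zephyr €129, Dune €118

Sorting: 129 (Zephyr), 118 (Dune), 104 (Helix), 93 (Vantage), …
The 2 highest are Zephyr, Dune.
Each winner pays its own bid: Zephyr €129, Dune €118.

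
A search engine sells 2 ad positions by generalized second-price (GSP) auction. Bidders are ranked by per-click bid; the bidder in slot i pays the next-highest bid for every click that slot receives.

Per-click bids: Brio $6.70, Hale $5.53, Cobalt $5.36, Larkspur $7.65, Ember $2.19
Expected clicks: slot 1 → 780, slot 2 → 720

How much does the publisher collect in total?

Total revenue: $9207.60

Sorting advertisers: $7.65 (Larkspur) > $6.70 (Brio) > $5.53 (Hale) > …
Slot 1: Larkspur pays $6.70 × 780 = $5226.00
Slot 2: Brio pays $5.53 × 720 = $3981.60
Total = $9207.60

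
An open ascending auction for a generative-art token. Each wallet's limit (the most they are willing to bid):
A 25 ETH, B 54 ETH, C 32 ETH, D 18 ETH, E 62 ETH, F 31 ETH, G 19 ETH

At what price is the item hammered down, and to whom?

E wins at 54 ETH

Ascending (English) auction: the price rises until one bidder remains; the winner pays the price at which the last rival dropped out.
Limits ranked: 62 (E) > 54 (B) > 32 (C) > 31 (F) > 25 (A) > 19 (G) > …
Bidding ends when B exits at 54 ETH; E takes it.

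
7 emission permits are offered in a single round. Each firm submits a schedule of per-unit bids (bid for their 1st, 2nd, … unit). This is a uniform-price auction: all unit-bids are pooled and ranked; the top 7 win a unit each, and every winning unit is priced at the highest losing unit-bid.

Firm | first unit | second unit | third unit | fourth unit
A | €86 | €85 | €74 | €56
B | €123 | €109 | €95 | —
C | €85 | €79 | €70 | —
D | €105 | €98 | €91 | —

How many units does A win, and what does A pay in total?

Merging the schedules and taking the best 7: 123 (B-1), 109 (B-2), 105 (D-1), 98 (D-2), 95 (B-3), 91 (D-3), 86 (A-1)
The (k+1)-th unit-bid is €85.
A wins 1 unit(s) at €85 each.

A: 1 unit, pays €85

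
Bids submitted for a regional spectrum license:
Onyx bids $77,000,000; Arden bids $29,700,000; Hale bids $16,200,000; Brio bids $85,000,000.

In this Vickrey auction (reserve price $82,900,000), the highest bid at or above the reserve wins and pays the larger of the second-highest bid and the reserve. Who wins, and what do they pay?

Vickrey auction (reserve price $82,900,000): the highest bid at or above the reserve wins and pays the larger of the second-highest bid and the reserve.
Bids ranked: 85,000,000 (Brio) > 77,000,000 (Onyx) > 29,700,000 (Arden) > 16,200,000 (Hale)
Highest eligible bid: Brio at $85,000,000.
Second-highest bid $77,000,000 is below the reserve $82,900,000, so the reserve binds → payment $82,900,000.

Brio pays $82,900,000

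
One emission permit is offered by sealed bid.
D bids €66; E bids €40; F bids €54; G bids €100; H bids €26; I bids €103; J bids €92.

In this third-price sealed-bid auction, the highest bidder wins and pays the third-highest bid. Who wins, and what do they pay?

Third-price sealed-bid auction: the highest bidder wins and pays the third-highest bid.
Sorting bids: 103 (I) > 100 (G) > 92 (J) > 66 (D) > 54 (F) > 40 (E) > …
I is highest; pays the third-highest bid, €92.

I pays €92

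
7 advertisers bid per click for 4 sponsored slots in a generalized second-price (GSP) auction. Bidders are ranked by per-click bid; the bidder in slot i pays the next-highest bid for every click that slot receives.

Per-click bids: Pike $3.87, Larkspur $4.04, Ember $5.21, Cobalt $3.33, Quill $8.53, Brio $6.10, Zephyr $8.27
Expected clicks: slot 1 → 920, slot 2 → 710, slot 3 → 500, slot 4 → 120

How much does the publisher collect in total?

Total revenue: $15029.20

Per-click bids in order: $8.53 (Quill) > $8.27 (Zephyr) > $6.10 (Brio) > $5.21 (Ember) > $4.04 (Larkspur) > …
Slot 1: Quill pays $8.27 × 920 = $7608.40
Slot 2: Zephyr pays $6.10 × 710 = $4331.00
Slot 3: Brio pays $5.21 × 500 = $2605.00
Slot 4: Ember pays $4.04 × 120 = $484.80
Total = $15029.20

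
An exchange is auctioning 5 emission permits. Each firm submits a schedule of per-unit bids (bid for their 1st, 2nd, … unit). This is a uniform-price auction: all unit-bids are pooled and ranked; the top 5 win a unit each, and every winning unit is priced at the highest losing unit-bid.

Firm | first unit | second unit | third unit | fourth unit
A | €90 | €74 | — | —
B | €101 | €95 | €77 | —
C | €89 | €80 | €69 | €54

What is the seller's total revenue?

Total revenue: €385

Merging the schedules and taking the best 5: 101 (B-1), 95 (B-2), 90 (A-1), 89 (C-1), 80 (C-2)
The (k+1)-th unit-bid is €77.
Allocation: A 1, B 2, C 2. Every unit priced at €77.
Revenue = 5 × 77 = €385.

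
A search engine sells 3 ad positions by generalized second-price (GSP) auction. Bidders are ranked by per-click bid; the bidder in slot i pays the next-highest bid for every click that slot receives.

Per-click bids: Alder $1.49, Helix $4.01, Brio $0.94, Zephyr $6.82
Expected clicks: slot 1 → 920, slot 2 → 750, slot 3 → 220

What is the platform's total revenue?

Total revenue: $5013.50

Per-click bids in order: $6.82 (Zephyr) > $4.01 (Helix) > $1.49 (Alder) > $0.94 (Brio)
Slot 1: Zephyr pays $4.01 × 920 = $3689.20
Slot 2: Helix pays $1.49 × 750 = $1117.50
Slot 3: Alder pays $0.94 × 220 = $206.80
Total = $5013.50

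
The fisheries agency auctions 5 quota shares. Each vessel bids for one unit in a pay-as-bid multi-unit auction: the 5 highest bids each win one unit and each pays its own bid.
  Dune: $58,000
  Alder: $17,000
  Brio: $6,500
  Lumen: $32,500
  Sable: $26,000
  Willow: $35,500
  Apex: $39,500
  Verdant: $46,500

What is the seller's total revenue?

Total revenue: $212,000

Sorting: 58,000 (Dune), 46,500 (Verdant), 39,500 (Apex), 35,500 (Willow), 32,500 (Lumen), 26,000 (Sable), 17,000 (Alder), …
Top 5: Dune, Verdant, Apex, Willow, Lumen.
Total revenue = 58,000 + 46,500 + 39,500 + 35,500 + 32,500 = $212,000.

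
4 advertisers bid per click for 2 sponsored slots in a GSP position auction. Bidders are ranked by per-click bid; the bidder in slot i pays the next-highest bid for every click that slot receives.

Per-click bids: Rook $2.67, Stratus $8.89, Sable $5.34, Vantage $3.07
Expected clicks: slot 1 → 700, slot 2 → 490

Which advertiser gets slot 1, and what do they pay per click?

Stratus; $5.34 per click

Ranked by bid: $8.89 (Stratus) > $5.34 (Sable) > $3.07 (Vantage) > …
Slot 1 goes to the first-ranked bidder, Stratus, who pays the next bid down: $5.34/click.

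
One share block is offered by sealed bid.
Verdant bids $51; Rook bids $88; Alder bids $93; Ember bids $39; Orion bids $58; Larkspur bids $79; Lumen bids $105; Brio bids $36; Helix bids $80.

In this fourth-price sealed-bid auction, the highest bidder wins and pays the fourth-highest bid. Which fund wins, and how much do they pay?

Bids ranked: 105 (Lumen) > 93 (Alder) > 88 (Rook) > 80 (Helix) > 79 (Larkspur) > 58 (Orion) > …
Lumen wins; payment is bid #4 in the ranking = $80.

Lumen pays $80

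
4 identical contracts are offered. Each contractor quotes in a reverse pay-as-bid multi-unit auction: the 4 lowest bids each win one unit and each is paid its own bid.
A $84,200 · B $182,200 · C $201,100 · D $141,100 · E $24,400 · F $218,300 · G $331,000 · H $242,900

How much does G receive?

Sorting: 24,400 (E), 84,200 (A), 141,100 (D), 182,200 (B), 201,100 (C), 218,300 (F), …
The 4 lowest are E, A, D, B.
G does not win → $0.

G is paid $0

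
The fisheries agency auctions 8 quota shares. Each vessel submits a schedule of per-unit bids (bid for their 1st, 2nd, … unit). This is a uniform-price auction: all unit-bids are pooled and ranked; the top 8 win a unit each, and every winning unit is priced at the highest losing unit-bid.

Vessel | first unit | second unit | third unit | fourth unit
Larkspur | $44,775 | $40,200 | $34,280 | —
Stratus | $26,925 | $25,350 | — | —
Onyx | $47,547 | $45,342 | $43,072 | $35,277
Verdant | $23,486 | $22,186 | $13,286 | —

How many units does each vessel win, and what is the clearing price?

Merging the schedules and taking the best 8: 47,547 (Onyx-1), 45,342 (Onyx-2), 44,775 (Larkspur-1), 43,072 (Onyx-3), 40,200 (Larkspur-2), 35,277 (Onyx-4), 34,280 (Larkspur-3), 26,925 (Stratus-1)
Highest rejected unit-bid = $25,350.
Allocation: Larkspur 3, Onyx 4, Stratus 1.

Larkspur 3, Onyx 4, Stratus 1; clearing price $25,350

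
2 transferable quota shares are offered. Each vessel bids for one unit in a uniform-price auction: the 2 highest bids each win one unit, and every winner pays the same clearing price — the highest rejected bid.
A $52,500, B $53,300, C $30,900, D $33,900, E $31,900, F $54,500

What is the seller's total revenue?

Sorting: 54,500 (F), 53,300 (B), 52,500 (A), 33,900 (D), …
The 2 highest are F, B.
Clearing price = highest rejected bid = $52,500.
Total revenue = 2 × $52,500 = $105,000.

Total revenue: $105,000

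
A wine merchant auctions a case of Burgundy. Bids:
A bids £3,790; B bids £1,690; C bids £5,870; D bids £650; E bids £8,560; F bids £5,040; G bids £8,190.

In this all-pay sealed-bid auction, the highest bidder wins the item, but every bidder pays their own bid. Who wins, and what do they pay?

E pays £8,560

Bids ranked: 8,560 (E) > 8,190 (G) > 5,870 (C) > 5,040 (F) > 3,790 (A) > 1,690 (B) > …
E is highest and takes the item; every bidder forfeits their bid.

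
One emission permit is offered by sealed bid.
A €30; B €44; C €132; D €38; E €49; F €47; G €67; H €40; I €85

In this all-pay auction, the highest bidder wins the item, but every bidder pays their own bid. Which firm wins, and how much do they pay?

C pays €132

All-pay auction: the highest bidder wins the item, but every bidder pays their own bid.
Bids in order: 132 (C) > 85 (I) > 67 (G) > 49 (E) > 47 (F) > 44 (B) > …
C wins with the top bid; all bids are sunk regardless.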